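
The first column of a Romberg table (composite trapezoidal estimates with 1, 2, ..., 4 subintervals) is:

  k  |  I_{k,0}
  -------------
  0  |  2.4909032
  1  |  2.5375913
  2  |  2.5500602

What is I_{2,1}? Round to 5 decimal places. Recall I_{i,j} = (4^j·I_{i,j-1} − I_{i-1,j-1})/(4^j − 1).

2.55422

Richardson extrapolation on the trapezoidal column (denominator 4−1=3):
I_{2,1} = 2.5500602 + (2.5500602 − 2.5375913)/3 = 2.5542165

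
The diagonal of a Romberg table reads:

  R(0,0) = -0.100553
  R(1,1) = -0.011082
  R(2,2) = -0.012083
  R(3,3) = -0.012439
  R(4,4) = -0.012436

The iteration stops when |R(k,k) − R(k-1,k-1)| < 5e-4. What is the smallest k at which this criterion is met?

k = 3

|R(1,1) − R(0,0)| = 0.089471 ≥ 5e-4
|R(2,2) − R(1,1)| = 0.001001 ≥ 5e-4
|R(3,3) − R(2,2)| = 0.000356 < 5e-4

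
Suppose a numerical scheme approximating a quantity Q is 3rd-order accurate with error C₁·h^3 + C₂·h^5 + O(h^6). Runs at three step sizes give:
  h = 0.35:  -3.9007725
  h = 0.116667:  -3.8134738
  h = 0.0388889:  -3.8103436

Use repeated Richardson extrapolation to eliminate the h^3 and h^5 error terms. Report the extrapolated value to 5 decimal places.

First eliminate the h^3 term (factor 3^3 = 27):
  B₁ = (27·(-3.8134738) − (-3.9007725))/26 = -3.8101162
  B₂ = (27·(-3.8103436) − (-3.8134738))/26 = -3.8102232
Then eliminate the h^5 term (factor 3^5 = 243):
  (243·(-3.8102232) − (-3.8101162))/242 = -3.8102236

-3.81022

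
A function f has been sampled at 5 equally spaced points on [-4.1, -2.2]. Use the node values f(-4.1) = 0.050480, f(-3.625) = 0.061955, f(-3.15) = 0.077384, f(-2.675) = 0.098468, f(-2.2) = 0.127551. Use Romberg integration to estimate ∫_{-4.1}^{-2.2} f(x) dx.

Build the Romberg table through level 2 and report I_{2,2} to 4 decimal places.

0.1543

I_{0,0} (trapezoid, 1 panel, h=1.9000): 0.169129
I_{1,0} (trapezoid, 2 panels, h=0.9500): 0.158080
I_{2,0} (trapezoid, 4 panels, h=0.4750): 0.155241
I_{1,1} = 0.158080 + (0.158080 − 0.169129)/3 = 0.154397
I_{2,1} = 0.155241 + (0.155241 − 0.158080)/3 = 0.154295
I_{2,2} = 0.154295 + (0.154295 − 0.154397)/15 = 0.154288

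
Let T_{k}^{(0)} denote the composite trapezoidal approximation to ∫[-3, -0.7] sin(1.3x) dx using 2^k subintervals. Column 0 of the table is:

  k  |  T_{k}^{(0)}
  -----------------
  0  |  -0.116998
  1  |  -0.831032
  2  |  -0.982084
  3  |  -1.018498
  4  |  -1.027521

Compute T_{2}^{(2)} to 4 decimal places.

-1.0300

Richardson extrapolation on the trapezoidal column (denominator 4−1=3):
T_{1}^{(1)} = (4·(-0.831032) − (-0.116998)) / 3 = -1.069043
T_{2}^{(1)} = (4·(-0.982084) − (-0.831032)) / 3 = -1.032435
T_{2}^{(2)} = (16·(-1.032435) − (-1.069043)) / 15 = -1.029994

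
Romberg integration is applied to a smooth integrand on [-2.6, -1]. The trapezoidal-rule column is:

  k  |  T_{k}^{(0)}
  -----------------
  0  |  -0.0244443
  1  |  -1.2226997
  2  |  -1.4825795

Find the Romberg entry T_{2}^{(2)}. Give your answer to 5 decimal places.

T_{1}^{(1)} = (4·(-1.2226997) − (-0.0244443)) / 3 = -1.6221182
T_{2}^{(1)} = (4·(-1.4825795) − (-1.2226997)) / 3 = -1.5692061
T_{2}^{(2)} = -1.5692061 + (-1.5692061 − (-1.6221182))/15 = -1.5656786
(Column j=1 coincides with Simpson's rule on the same nodes.)

-1.56568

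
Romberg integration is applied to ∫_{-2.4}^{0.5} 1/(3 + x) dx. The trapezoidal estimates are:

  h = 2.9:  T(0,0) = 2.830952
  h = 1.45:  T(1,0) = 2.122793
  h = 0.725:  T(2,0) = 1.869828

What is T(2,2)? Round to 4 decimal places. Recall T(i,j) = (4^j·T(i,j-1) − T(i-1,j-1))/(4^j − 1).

T(1,1) = 2.122793 + (2.122793 − 2.830952)/3 = 1.886740
T(2,1) = (4·1.869828 − 2.122793) / 3 = 1.785506
T(2,2) = (16·1.785506 − 1.886740) / 15 = 1.778757
(Column j=1 coincides with Simpson's rule on the same nodes.)

1.7788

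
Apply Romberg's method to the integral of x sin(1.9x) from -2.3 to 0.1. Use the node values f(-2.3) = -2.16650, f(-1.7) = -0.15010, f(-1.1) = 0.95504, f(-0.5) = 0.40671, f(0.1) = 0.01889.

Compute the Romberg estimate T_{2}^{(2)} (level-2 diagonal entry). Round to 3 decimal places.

T_{0}^{(0)} (trapezoid, 1 panel, h=2.4000): -2.57713
T_{1}^{(0)} (trapezoid, 2 panels, h=1.2000): -0.14252
T_{2}^{(0)} (trapezoid, 4 panels, h=0.6000): 0.08271
T_{1}^{(1)} = -0.14252 + (-0.14252 − (-2.57713))/3 = 0.66902
T_{2}^{(1)} = 0.08271 + (0.08271 − (-0.14252))/3 = 0.15779
T_{2}^{(2)} = 0.15779 + (0.15779 − 0.66902)/15 = 0.12371

0.124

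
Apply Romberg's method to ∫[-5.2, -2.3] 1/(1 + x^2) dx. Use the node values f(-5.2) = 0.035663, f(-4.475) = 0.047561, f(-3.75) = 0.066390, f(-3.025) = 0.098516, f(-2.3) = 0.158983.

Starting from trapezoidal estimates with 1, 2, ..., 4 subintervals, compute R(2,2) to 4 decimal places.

0.2202

R(0,0) (trapezoid, 1 panel, h=2.9000): 0.282237
R(1,0) (trapezoid, 2 panels, h=1.4500): 0.237384
R(2,0) (trapezoid, 4 panels, h=0.7250): 0.224598
R(1,1) = 0.237384 + (0.237384 − 0.282237)/3 = 0.222433
R(2,1) = 0.224598 + (0.224598 − 0.237384)/3 = 0.220336
R(2,2) = 0.220336 + (0.220336 − 0.222433)/15 = 0.220196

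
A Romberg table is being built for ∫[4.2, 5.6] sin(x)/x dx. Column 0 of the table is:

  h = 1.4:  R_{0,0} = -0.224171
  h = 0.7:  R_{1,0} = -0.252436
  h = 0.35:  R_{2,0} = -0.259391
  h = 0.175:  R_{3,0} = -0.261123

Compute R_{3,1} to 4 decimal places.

Richardson extrapolation on the trapezoidal column (denominator 4−1=3):
R_{3,1} = -0.261123 + (-0.261123 − (-0.259391))/3 = -0.261700

-0.2617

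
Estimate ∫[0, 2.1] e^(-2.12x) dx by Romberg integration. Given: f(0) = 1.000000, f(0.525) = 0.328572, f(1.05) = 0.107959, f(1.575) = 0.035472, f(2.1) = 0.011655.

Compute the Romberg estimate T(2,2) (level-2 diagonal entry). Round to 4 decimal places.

0.4673

T(0,0) (trapezoid, 1 panel, h=2.1000): 1.062238
T(1,0) (trapezoid, 2 panels, h=1.0500): 0.644476
T(2,0) (trapezoid, 4 panels, h=0.5250): 0.513361
T(1,1) = 0.644476 + (0.644476 − 1.062238)/3 = 0.505222
T(2,1) = 0.513361 + (0.513361 − 0.644476)/3 = 0.469656
T(2,2) = 0.469656 + (0.469656 − 0.505222)/15 = 0.467285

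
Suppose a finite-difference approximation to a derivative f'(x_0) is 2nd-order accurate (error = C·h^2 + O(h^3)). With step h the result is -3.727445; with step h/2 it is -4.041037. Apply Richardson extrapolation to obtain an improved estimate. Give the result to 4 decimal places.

The leading error scales as h^2; refining by a factor of 2 reduces it by 2^2 = 4.
Extrapolated value = (4·A(h/2) − A(h)) / (4 − 1)
= (4·(-4.041037) − (-3.727445)) / 3
= -12.436703 / 3 = -4.145568

-4.1456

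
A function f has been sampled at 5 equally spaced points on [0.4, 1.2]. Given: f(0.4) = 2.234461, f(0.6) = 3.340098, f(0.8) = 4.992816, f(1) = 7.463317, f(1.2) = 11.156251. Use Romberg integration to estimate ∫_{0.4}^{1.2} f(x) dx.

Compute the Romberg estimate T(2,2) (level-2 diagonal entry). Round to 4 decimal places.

4.4387

T(0,0) (trapezoid, 1 panel, h=0.8000): 5.356285
T(1,0) (trapezoid, 2 panels, h=0.4000): 4.675269
T(2,0) (trapezoid, 4 panels, h=0.2000): 4.498317
T(1,1) = 4.675269 + (4.675269 − 5.356285)/3 = 4.448264
T(2,1) = 4.498317 + (4.498317 − 4.675269)/3 = 4.439333
T(2,2) = 4.439333 + (4.439333 − 4.448264)/15 = 4.438738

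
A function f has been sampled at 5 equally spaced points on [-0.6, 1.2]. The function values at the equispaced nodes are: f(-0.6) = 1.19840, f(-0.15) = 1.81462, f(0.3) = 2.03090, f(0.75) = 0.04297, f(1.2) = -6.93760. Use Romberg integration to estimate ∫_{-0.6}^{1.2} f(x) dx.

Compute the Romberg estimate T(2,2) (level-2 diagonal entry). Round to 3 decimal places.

0.873

T(0,0) (trapezoid, 1 panel, h=1.8000): -5.16528
T(1,0) (trapezoid, 2 panels, h=0.9000): -0.75483
T(2,0) (trapezoid, 4 panels, h=0.4500): 0.45850
T(1,1) = -0.75483 + (-0.75483 − (-5.16528))/3 = 0.71532
T(2,1) = 0.45850 + (0.45850 − (-0.75483))/3 = 0.86294
T(2,2) = 0.86294 + (0.86294 − 0.71532)/15 = 0.87278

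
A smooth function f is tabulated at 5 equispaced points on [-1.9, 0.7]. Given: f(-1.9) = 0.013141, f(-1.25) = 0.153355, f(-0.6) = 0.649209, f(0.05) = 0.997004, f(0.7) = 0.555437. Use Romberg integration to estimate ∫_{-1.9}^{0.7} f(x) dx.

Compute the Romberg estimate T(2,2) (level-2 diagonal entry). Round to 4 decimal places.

T(0,0) (trapezoid, 1 panel, h=2.6000): 0.739151
T(1,0) (trapezoid, 2 panels, h=1.3000): 1.213547
T(2,0) (trapezoid, 4 panels, h=0.6500): 1.354507
T(1,1) = 1.213547 + (1.213547 − 0.739151)/3 = 1.371679
T(2,1) = 1.354507 + (1.354507 − 1.213547)/3 = 1.401494
T(2,2) = 1.401494 + (1.401494 − 1.371679)/15 = 1.403482

1.4035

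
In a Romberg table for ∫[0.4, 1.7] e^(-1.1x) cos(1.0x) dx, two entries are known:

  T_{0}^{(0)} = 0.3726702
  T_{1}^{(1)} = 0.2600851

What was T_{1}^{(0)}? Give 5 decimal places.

From T_{1}^{(1)} = (4·T_{1}^{(0)} − T_{0}^{(0)})/3, solve for T_{1}^{(0)}:
4·T_{1}^{(0)} = 3·0.2600851 + 0.3726702 = 1.1529255
T_{1}^{(0)} = 0.2882314

0.28823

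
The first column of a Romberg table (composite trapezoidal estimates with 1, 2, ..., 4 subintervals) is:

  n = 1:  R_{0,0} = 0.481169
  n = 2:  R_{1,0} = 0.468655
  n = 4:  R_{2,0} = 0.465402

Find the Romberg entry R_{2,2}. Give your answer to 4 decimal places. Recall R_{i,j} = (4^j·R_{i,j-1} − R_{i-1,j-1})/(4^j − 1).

0.4643

R_{1,1} = (4·0.468655 − 0.481169) / 3 = 0.464484
R_{2,1} = 0.465402 + (0.465402 − 0.468655)/3 = 0.464318
R_{2,2} = (16·0.464318 − 0.464484) / 15 = 0.464307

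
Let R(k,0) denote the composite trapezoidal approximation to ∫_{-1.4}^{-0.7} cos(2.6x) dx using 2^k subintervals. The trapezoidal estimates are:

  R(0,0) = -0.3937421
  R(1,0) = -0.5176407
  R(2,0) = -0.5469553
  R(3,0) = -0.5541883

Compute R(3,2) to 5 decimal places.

R(2,1) = (4·(-0.5469553) − (-0.5176407)) / 3 = -0.5567268
R(3,1) = (4·(-0.5541883) − (-0.5469553)) / 3 = -0.5565993
R(3,2) = -0.5565993 + (-0.5565993 − (-0.5567268))/15 = -0.5565908

-0.55659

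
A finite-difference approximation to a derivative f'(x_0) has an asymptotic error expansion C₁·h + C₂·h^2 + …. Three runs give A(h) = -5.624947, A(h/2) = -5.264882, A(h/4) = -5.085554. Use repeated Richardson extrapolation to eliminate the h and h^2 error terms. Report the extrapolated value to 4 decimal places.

-4.9067

First eliminate the h term (factor 2^1 = 2):
  B₁ = (2·(-5.264882) − (-5.624947))/1 = -4.904817
  B₂ = (2·(-5.085554) − (-5.264882))/1 = -4.906226
Then eliminate the h^2 term (factor 2^2 = 4):
  (4·(-4.906226) − (-4.904817))/3 = -4.906696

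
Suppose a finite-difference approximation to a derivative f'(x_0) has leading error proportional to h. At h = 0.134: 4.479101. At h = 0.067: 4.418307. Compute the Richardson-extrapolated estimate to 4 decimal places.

Extrapolated value = (2·A(h/2) − A(h)) / (2 − 1)
= (2·4.418307 − 4.479101) / 1
= 4.357513 / 1 = 4.357513

4.3575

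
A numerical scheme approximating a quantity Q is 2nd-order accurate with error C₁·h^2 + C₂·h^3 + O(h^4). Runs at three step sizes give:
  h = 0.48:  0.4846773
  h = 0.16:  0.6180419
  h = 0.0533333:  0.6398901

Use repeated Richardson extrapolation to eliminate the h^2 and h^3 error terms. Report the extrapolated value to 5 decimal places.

First eliminate the h^2 term (factor 3^2 = 9):
  B₁ = (9·0.6180419 − 0.4846773)/8 = 0.6347125
  B₂ = (9·0.6398901 − 0.6180419)/8 = 0.6426211
Then eliminate the h^3 term (factor 3^3 = 27):
  (27·0.6426211 − 0.6347125)/26 = 0.6429253

0.64293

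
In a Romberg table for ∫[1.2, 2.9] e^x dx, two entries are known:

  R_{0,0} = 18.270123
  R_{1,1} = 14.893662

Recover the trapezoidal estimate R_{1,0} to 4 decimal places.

15.7378

From R_{1,1} = (4·R_{1,0} − R_{0,0})/3, solve for R_{1,0}:
4·R_{1,0} = 3·14.893662 + 18.270123 = 62.951109
R_{1,0} = 15.737777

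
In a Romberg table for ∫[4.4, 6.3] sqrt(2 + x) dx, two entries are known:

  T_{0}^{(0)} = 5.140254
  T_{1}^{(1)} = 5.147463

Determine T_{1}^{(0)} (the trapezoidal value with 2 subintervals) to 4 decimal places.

5.1457

From T_{1}^{(1)} = (4·T_{1}^{(0)} − T_{0}^{(0)})/3, solve for T_{1}^{(0)}:
4·T_{1}^{(0)} = 3·5.147463 + 5.140254 = 20.582643
T_{1}^{(0)} = 5.145661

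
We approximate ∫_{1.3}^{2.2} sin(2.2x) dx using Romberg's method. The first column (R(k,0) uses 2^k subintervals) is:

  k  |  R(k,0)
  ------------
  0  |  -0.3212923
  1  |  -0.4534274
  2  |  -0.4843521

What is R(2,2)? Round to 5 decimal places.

R(1,1) = (4·(-0.4534274) − (-0.3212923)) / 3 = -0.4974724
R(2,1) = (4·(-0.4843521) − (-0.4534274)) / 3 = -0.4946603
R(2,2) = -0.4946603 + (-0.4946603 − (-0.4974724))/15 = -0.4944728

-0.49447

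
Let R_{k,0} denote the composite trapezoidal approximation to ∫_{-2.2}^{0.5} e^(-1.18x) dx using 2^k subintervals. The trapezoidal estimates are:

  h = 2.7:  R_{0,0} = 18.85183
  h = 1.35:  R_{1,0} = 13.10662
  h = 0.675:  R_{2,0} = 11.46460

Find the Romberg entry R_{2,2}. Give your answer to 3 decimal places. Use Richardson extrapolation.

10.899

Richardson extrapolation on the trapezoidal column (denominator 4−1=3):
R_{1,1} = (4·13.10662 − 18.85183) / 3 = 11.19155
R_{2,1} = (4·11.46460 − 13.10662) / 3 = 10.91726
R_{2,2} = (16·10.91726 − 11.19155) / 15 = 10.89897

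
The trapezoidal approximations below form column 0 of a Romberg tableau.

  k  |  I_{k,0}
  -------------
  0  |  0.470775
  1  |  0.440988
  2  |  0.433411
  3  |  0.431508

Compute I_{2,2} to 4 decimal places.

Richardson extrapolation on the trapezoidal column (denominator 4−1=3):
I_{1,1} = (4·0.440988 − 0.470775) / 3 = 0.431059
I_{2,1} = 0.433411 + (0.433411 − 0.440988)/3 = 0.430885
I_{2,2} = (16·0.430885 − 0.431059) / 15 = 0.430873

0.4309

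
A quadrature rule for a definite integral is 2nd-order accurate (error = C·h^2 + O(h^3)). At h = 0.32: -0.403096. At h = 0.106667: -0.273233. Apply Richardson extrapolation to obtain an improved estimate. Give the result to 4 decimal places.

The leading error scales as h^2; refining by a factor of 3 reduces it by 3^2 = 9.
Extrapolated value = (9·A(h/3) − A(h)) / (9 − 1)
= (9·(-0.273233) − (-0.403096)) / 8
= -2.056001 / 8 = -0.257000

-0.2570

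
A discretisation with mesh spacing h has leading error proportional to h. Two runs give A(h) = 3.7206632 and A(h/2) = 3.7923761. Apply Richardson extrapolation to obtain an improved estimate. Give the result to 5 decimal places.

Extrapolated value = (2·A(h/2) − A(h)) / (2 − 1)
= (2·3.7923761 − 3.7206632) / 1
= 3.8640890 / 1 = 3.8640890

3.86409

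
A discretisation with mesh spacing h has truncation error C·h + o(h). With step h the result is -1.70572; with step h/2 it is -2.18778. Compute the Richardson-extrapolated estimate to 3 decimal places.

Extrapolated value = (2·A(h/2) − A(h)) / (2 − 1)
= (2·(-2.18778) − (-1.70572)) / 1
= -2.66984 / 1 = -2.66984

-2.670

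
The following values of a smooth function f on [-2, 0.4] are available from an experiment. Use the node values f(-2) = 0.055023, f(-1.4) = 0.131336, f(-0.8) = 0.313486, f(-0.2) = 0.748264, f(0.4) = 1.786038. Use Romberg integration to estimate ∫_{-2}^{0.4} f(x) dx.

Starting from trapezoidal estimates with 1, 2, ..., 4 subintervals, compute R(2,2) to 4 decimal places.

R(0,0) (trapezoid, 1 panel, h=2.4000): 2.209273
R(1,0) (trapezoid, 2 panels, h=1.2000): 1.480820
R(2,0) (trapezoid, 4 panels, h=0.6000): 1.268170
R(1,1) = 1.480820 + (1.480820 − 2.209273)/3 = 1.238002
R(2,1) = 1.268170 + (1.268170 − 1.480820)/3 = 1.197287
R(2,2) = 1.197287 + (1.197287 − 1.238002)/15 = 1.194573

1.1946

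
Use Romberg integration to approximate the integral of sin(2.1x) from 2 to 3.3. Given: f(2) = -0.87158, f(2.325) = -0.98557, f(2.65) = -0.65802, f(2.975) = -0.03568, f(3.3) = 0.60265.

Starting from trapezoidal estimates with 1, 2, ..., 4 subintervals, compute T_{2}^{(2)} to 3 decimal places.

T_{0}^{(0)} (trapezoid, 1 panel, h=1.3000): -0.17480
T_{1}^{(0)} (trapezoid, 2 panels, h=0.6500): -0.51512
T_{2}^{(0)} (trapezoid, 4 panels, h=0.3250): -0.58946
T_{1}^{(1)} = -0.51512 + (-0.51512 − (-0.17480))/3 = -0.62856
T_{2}^{(1)} = -0.58946 + (-0.58946 − (-0.51512))/3 = -0.61424
T_{2}^{(2)} = -0.61424 + (-0.61424 − (-0.62856))/15 = -0.61329

-0.613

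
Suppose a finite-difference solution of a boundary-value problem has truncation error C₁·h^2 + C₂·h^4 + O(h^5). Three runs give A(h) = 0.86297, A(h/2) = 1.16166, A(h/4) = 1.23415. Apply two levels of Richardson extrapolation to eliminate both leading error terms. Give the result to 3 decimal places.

First eliminate the h^2 term (factor 2^2 = 4):
  B₁ = (4·1.16166 − 0.86297)/3 = 1.26122
  B₂ = (4·1.23415 − 1.16166)/3 = 1.25831
Then eliminate the h^4 term (factor 2^4 = 16):
  (16·1.25831 − 1.26122)/15 = 1.25812

1.258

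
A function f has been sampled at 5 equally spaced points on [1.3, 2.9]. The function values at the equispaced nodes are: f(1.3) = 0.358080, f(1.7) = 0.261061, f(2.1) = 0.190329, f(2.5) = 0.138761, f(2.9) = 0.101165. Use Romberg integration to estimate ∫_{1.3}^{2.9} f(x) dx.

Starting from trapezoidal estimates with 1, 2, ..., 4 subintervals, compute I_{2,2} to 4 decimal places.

I_{0,0} (trapezoid, 1 panel, h=1.6000): 0.367396
I_{1,0} (trapezoid, 2 panels, h=0.8000): 0.335961
I_{2,0} (trapezoid, 4 panels, h=0.4000): 0.327909
I_{1,1} = 0.335961 + (0.335961 − 0.367396)/3 = 0.325483
I_{2,1} = 0.327909 + (0.327909 − 0.335961)/3 = 0.325225
I_{2,2} = 0.325225 + (0.325225 − 0.325483)/15 = 0.325208

0.3252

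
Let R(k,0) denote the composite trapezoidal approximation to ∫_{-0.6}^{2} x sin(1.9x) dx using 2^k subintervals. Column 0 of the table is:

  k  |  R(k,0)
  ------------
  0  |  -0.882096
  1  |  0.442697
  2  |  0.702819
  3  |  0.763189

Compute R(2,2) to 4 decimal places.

Richardson extrapolation on the trapezoidal column (denominator 4−1=3):
R(1,1) = 0.442697 + (0.442697 − (-0.882096))/3 = 0.884295
R(2,1) = 0.702819 + (0.702819 − 0.442697)/3 = 0.789526
R(2,2) = (16·0.789526 − 0.884295) / 15 = 0.783208

0.7832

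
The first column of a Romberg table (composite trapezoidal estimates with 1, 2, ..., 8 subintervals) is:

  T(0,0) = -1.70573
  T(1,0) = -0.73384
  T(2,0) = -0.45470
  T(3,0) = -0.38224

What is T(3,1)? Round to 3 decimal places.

T(3,1) = (4·(-0.38224) − (-0.45470)) / 3 = -0.35809

-0.358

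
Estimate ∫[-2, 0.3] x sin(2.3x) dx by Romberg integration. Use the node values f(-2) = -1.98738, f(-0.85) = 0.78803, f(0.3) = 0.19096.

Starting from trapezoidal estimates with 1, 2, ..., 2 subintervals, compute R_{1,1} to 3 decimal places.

0.520

R_{0,0} (trapezoid, 1 panel, h=2.3000): -2.06588
R_{1,0} (trapezoid, 2 panels, h=1.1500): -0.12671
R_{1,1} = -0.12671 + (-0.12671 − (-2.06588))/3 = 0.51968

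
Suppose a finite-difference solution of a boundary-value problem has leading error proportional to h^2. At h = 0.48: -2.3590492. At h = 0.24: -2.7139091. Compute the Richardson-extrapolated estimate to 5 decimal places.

Extrapolated value = (4·A(h/2) − A(h)) / (4 − 1)
= (4·(-2.7139091) − (-2.3590492)) / 3
= -8.4965872 / 3 = -2.8321957

-2.83220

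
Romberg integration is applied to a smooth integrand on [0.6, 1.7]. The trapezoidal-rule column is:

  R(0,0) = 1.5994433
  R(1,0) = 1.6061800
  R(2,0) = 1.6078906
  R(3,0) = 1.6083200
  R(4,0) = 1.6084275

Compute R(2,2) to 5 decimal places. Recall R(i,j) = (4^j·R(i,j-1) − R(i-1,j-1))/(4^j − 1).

Richardson extrapolation on the trapezoidal column (denominator 4−1=3):
R(1,1) = (4·1.6061800 − 1.5994433) / 3 = 1.6084256
R(2,1) = 1.6078906 + (1.6078906 − 1.6061800)/3 = 1.6084608
R(2,2) = (16·1.6084608 − 1.6084256) / 15 = 1.6084631

1.60846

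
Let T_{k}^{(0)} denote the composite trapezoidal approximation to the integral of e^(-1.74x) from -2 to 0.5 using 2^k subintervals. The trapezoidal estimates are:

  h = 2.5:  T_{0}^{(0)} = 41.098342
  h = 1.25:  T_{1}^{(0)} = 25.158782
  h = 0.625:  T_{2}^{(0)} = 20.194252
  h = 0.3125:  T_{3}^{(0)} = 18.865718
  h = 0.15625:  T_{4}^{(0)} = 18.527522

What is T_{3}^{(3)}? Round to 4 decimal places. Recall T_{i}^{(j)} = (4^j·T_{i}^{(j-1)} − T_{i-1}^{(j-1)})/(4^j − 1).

18.4145

Richardson extrapolation on the trapezoidal column (denominator 4−1=3):
T_{1}^{(1)} = 25.158782 + (25.158782 − 41.098342)/3 = 19.845595
T_{2}^{(1)} = 20.194252 + (20.194252 − 25.158782)/3 = 18.539409
T_{3}^{(1)} = (4·18.865718 − 20.194252) / 3 = 18.422873
T_{2}^{(2)} = 18.539409 + (18.539409 − 19.845595)/15 = 18.452330
T_{3}^{(2)} = 18.422873 + (18.422873 − 18.539409)/15 = 18.415104
T_{3}^{(3)} = (64·18.415104 − 18.452330) / 63 = 18.414513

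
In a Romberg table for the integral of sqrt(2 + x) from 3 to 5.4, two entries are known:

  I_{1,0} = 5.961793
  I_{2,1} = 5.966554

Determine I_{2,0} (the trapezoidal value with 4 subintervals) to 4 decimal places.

5.9654

From I_{2,1} = (4·I_{2,0} − I_{1,0})/3, solve for I_{2,0}:
4·I_{2,0} = 3·5.966554 + 5.961793 = 23.861455
I_{2,0} = 5.965364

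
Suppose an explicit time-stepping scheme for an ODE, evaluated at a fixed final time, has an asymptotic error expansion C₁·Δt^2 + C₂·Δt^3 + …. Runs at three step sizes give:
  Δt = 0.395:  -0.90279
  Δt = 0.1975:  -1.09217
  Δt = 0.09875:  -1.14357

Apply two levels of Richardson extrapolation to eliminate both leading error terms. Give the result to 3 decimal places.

First eliminate the Δt^2 term (factor 2^2 = 4):
  B₁ = (4·(-1.09217) − (-0.90279))/3 = -1.15530
  B₂ = (4·(-1.14357) − (-1.09217))/3 = -1.16070
Then eliminate the Δt^3 term (factor 2^3 = 8):
  (8·(-1.16070) − (-1.15530))/7 = -1.16147

-1.161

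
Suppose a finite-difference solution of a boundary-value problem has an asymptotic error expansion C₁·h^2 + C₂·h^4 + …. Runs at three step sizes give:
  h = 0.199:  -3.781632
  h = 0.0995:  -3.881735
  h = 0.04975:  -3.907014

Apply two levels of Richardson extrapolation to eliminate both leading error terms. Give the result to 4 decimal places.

-3.9155

First eliminate the h^2 term (factor 2^2 = 4):
  B₁ = (4·(-3.881735) − (-3.781632))/3 = -3.915103
  B₂ = (4·(-3.907014) − (-3.881735))/3 = -3.915440
Then eliminate the h^4 term (factor 2^4 = 16):
  (16·(-3.915440) − (-3.915103))/15 = -3.915462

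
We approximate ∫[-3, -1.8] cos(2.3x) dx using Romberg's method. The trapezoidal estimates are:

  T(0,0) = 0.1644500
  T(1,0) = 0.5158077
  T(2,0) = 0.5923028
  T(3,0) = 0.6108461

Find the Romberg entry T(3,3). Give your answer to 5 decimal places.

0.61698

Richardson extrapolation on the trapezoidal column (denominator 4−1=3):
T(1,1) = 0.5158077 + (0.5158077 − 0.1644500)/3 = 0.6329269
T(2,1) = (4·0.5923028 − 0.5158077) / 3 = 0.6178012
T(3,1) = 0.6108461 + (0.6108461 − 0.5923028)/3 = 0.6170272
T(2,2) = (16·0.6178012 − 0.6329269) / 15 = 0.6167928
T(3,2) = 0.6170272 + (0.6170272 − 0.6178012)/15 = 0.6169756
T(3,3) = 0.6169756 + (0.6169756 − 0.6167928)/63 = 0.6169785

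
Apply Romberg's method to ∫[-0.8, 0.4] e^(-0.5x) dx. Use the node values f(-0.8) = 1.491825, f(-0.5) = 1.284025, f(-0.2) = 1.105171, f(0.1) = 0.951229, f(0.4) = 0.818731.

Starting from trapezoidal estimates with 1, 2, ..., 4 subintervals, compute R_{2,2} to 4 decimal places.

R_{0,0} (trapezoid, 1 panel, h=1.2000): 1.386334
R_{1,0} (trapezoid, 2 panels, h=0.6000): 1.356269
R_{2,0} (trapezoid, 4 panels, h=0.3000): 1.348711
R_{1,1} = 1.356269 + (1.356269 − 1.386334)/3 = 1.346247
R_{2,1} = 1.348711 + (1.348711 − 1.356269)/3 = 1.346192
R_{2,2} = 1.346192 + (1.346192 − 1.346247)/15 = 1.346188

1.3462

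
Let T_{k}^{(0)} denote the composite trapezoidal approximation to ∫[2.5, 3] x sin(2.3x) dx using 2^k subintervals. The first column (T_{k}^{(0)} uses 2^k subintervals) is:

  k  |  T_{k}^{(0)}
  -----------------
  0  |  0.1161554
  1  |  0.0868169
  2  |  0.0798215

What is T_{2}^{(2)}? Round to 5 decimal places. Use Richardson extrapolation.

0.07752

Richardson extrapolation on the trapezoidal column (denominator 4−1=3):
T_{1}^{(1)} = 0.0868169 + (0.0868169 − 0.1161554)/3 = 0.0770374
T_{2}^{(1)} = 0.0798215 + (0.0798215 − 0.0868169)/3 = 0.0774897
T_{2}^{(2)} = (16·0.0774897 − 0.0770374) / 15 = 0.0775199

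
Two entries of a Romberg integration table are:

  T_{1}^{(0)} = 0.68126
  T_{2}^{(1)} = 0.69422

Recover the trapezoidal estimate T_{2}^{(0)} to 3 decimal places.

0.691

From T_{2}^{(1)} = (4·T_{2}^{(0)} − T_{1}^{(0)})/3, solve for T_{2}^{(0)}:
4·T_{2}^{(0)} = 3·0.69422 + 0.68126 = 2.76392
T_{2}^{(0)} = 0.69098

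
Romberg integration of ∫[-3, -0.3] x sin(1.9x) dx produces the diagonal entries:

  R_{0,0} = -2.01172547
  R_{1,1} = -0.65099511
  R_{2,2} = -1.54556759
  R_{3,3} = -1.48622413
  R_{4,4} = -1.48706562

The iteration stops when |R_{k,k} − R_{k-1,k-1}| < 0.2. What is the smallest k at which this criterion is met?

k = 3

|R_{1,1} − R_{0,0}| = 1.36073036 ≥ 0.2
|R_{2,2} − R_{1,1}| = 0.89457248 ≥ 0.2
|R_{3,3} − R_{2,2}| = 0.05934346 < 0.2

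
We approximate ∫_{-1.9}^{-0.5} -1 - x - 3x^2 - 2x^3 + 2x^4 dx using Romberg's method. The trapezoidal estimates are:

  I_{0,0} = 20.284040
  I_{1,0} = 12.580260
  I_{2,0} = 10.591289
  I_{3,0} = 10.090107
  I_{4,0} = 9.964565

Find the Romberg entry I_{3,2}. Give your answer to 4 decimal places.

Richardson extrapolation on the trapezoidal column (denominator 4−1=3):
I_{2,1} = 10.591289 + (10.591289 − 12.580260)/3 = 9.928299
I_{3,1} = 10.090107 + (10.090107 − 10.591289)/3 = 9.923046
I_{3,2} = 9.923046 + (9.923046 − 9.928299)/15 = 9.922696

9.9227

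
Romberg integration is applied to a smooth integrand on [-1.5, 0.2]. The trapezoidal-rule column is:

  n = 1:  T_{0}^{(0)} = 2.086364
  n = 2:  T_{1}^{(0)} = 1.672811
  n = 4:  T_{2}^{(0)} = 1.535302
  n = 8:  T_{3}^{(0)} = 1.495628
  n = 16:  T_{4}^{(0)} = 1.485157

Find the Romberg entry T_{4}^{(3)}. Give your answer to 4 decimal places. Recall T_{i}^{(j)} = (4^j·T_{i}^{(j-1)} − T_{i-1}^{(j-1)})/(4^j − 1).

Richardson extrapolation on the trapezoidal column (denominator 4−1=3):
T_{2}^{(1)} = 1.535302 + (1.535302 − 1.672811)/3 = 1.489466
T_{3}^{(1)} = 1.495628 + (1.495628 − 1.535302)/3 = 1.482403
T_{4}^{(1)} = 1.485157 + (1.485157 − 1.495628)/3 = 1.481667
T_{3}^{(2)} = 1.482403 + (1.482403 − 1.489466)/15 = 1.481932
T_{4}^{(2)} = 1.481667 + (1.481667 − 1.482403)/15 = 1.481618
T_{4}^{(3)} = (64·1.481618 − 1.481932) / 63 = 1.481613
(Column j=1 coincides with Simpson's rule on the same nodes.)

1.4816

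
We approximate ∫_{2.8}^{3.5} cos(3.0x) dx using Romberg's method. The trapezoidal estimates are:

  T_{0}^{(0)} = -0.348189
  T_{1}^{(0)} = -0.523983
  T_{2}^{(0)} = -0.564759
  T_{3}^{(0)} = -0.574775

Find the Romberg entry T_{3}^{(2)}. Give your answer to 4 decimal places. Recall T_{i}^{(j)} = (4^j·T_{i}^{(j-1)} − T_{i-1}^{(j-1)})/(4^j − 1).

-0.5781

Richardson extrapolation on the trapezoidal column (denominator 4−1=3):
T_{2}^{(1)} = -0.564759 + (-0.564759 − (-0.523983))/3 = -0.578351
T_{3}^{(1)} = (4·(-0.574775) − (-0.564759)) / 3 = -0.578114
T_{3}^{(2)} = -0.578114 + (-0.578114 − (-0.578351))/15 = -0.578098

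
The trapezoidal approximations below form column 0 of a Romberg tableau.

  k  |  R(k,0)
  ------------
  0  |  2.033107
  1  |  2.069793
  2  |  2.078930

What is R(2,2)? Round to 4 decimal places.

R(1,1) = 2.069793 + (2.069793 − 2.033107)/3 = 2.082022
R(2,1) = 2.078930 + (2.078930 − 2.069793)/3 = 2.081976
R(2,2) = (16·2.081976 − 2.082022) / 15 = 2.081973

2.0820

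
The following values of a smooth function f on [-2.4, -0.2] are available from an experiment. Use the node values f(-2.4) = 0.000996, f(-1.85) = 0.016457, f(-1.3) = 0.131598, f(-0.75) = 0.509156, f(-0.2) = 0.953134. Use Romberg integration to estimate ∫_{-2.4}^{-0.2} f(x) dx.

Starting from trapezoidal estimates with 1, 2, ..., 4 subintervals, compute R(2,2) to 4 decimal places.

R(0,0) (trapezoid, 1 panel, h=2.2000): 1.049543
R(1,0) (trapezoid, 2 panels, h=1.1000): 0.669529
R(2,0) (trapezoid, 4 panels, h=0.5500): 0.623852
R(1,1) = 0.669529 + (0.669529 − 1.049543)/3 = 0.542858
R(2,1) = 0.623852 + (0.623852 − 0.669529)/3 = 0.608626
R(2,2) = 0.608626 + (0.608626 − 0.542858)/15 = 0.613011

0.6130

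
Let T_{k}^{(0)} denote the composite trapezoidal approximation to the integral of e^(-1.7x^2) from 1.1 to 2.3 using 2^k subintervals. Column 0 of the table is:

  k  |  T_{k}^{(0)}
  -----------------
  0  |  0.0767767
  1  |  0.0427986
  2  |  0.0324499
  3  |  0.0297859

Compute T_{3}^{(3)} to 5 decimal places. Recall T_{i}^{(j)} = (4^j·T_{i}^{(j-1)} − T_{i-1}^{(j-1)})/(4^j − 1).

Richardson extrapolation on the trapezoidal column (denominator 4−1=3):
T_{1}^{(1)} = (4·0.0427986 − 0.0767767) / 3 = 0.0314726
T_{2}^{(1)} = (4·0.0324499 − 0.0427986) / 3 = 0.0290003
T_{3}^{(1)} = 0.0297859 + (0.0297859 − 0.0324499)/3 = 0.0288979
T_{2}^{(2)} = (16·0.0290003 − 0.0314726) / 15 = 0.0288355
T_{3}^{(2)} = 0.0288979 + (0.0288979 − 0.0290003)/15 = 0.0288911
T_{3}^{(3)} = 0.0288911 + (0.0288911 − 0.0288355)/63 = 0.0288920

0.02889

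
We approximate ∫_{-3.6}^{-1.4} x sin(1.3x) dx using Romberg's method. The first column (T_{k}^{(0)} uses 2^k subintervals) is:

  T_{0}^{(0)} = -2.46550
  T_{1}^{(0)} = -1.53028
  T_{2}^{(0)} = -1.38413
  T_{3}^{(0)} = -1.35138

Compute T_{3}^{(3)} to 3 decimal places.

-1.341

T_{1}^{(1)} = (4·(-1.53028) − (-2.46550)) / 3 = -1.21854
T_{2}^{(1)} = -1.38413 + (-1.38413 − (-1.53028))/3 = -1.33541
T_{3}^{(1)} = -1.35138 + (-1.35138 − (-1.38413))/3 = -1.34046
T_{2}^{(2)} = -1.33541 + (-1.33541 − (-1.21854))/15 = -1.34320
T_{3}^{(2)} = -1.34046 + (-1.34046 − (-1.33541))/15 = -1.34080
T_{3}^{(3)} = (64·(-1.34080) − (-1.34320)) / 63 = -1.34076
(Column j=1 coincides with Simpson's rule on the same nodes.)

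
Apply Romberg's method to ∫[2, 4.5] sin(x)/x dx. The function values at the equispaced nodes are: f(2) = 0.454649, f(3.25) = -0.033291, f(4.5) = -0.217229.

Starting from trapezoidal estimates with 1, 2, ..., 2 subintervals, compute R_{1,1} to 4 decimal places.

R_{0,0} (trapezoid, 1 panel, h=2.5000): 0.296775
R_{1,0} (trapezoid, 2 panels, h=1.2500): 0.106774
R_{1,1} = 0.106774 + (0.106774 − 0.296775)/3 = 0.043440

0.0434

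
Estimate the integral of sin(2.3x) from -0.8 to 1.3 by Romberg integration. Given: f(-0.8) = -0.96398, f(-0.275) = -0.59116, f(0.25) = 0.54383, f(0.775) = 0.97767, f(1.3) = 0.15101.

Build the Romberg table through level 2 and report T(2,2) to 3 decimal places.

0.308

T(0,0) (trapezoid, 1 panel, h=2.1000): -0.85362
T(1,0) (trapezoid, 2 panels, h=1.0500): 0.14421
T(2,0) (trapezoid, 4 panels, h=0.5250): 0.27502
T(1,1) = 0.14421 + (0.14421 − (-0.85362))/3 = 0.47682
T(2,1) = 0.27502 + (0.27502 − 0.14421)/3 = 0.31862
T(2,2) = 0.31862 + (0.31862 − 0.47682)/15 = 0.30807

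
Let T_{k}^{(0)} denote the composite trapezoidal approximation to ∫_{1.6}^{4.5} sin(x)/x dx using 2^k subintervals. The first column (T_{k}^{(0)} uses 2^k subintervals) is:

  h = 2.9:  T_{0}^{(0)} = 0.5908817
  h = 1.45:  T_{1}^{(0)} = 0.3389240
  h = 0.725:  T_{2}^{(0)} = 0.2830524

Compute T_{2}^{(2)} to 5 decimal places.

Richardson extrapolation on the trapezoidal column (denominator 4−1=3):
T_{1}^{(1)} = (4·0.3389240 − 0.5908817) / 3 = 0.2549381
T_{2}^{(1)} = (4·0.2830524 − 0.3389240) / 3 = 0.2644285
T_{2}^{(2)} = 0.2644285 + (0.2644285 − 0.2549381)/15 = 0.2650612

0.26506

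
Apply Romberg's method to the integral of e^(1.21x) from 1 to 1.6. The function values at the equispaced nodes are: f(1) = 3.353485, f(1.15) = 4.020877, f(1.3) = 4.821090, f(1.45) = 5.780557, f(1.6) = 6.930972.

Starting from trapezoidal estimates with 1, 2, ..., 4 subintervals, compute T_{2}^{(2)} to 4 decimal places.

2.9566

T_{0}^{(0)} (trapezoid, 1 panel, h=0.6000): 3.085337
T_{1}^{(0)} (trapezoid, 2 panels, h=0.3000): 2.988996
T_{2}^{(0)} (trapezoid, 4 panels, h=0.1500): 2.964713
T_{1}^{(1)} = 2.988996 + (2.988996 − 3.085337)/3 = 2.956882
T_{2}^{(1)} = 2.964713 + (2.964713 − 2.988996)/3 = 2.956619
T_{2}^{(2)} = 2.956619 + (2.956619 − 2.956882)/15 = 2.956601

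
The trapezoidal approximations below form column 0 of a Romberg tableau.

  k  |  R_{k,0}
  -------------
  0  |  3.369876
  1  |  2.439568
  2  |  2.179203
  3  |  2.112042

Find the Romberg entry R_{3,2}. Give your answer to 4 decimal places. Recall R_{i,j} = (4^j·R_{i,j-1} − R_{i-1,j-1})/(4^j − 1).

R_{2,1} = 2.179203 + (2.179203 − 2.439568)/3 = 2.092415
R_{3,1} = (4·2.112042 − 2.179203) / 3 = 2.089655
R_{3,2} = (16·2.089655 − 2.092415) / 15 = 2.089471
(Column j=1 coincides with Simpson's rule on the same nodes.)

2.0895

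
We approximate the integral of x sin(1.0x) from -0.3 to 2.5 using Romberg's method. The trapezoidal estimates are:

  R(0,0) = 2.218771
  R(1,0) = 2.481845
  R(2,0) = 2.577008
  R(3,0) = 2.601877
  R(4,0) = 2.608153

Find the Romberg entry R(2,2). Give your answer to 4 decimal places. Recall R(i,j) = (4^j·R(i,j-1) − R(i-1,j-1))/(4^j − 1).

Richardson extrapolation on the trapezoidal column (denominator 4−1=3):
R(1,1) = 2.481845 + (2.481845 − 2.218771)/3 = 2.569536
R(2,1) = (4·2.577008 − 2.481845) / 3 = 2.608729
R(2,2) = (16·2.608729 − 2.569536) / 15 = 2.611342
(Column j=1 coincides with Simpson's rule on the same nodes.)

2.6113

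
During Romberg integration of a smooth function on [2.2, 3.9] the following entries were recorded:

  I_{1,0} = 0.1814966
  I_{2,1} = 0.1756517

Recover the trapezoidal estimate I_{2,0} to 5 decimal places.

0.17711

From I_{2,1} = (4·I_{2,0} − I_{1,0})/3, solve for I_{2,0}:
4·I_{2,0} = 3·0.1756517 + 0.1814966 = 0.7084517
I_{2,0} = 0.1771129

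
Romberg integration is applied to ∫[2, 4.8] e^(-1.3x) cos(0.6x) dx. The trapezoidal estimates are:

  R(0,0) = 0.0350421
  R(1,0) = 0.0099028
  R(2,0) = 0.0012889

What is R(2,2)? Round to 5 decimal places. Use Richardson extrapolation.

-0.00179

Richardson extrapolation on the trapezoidal column (denominator 4−1=3):
R(1,1) = 0.0099028 + (0.0099028 − 0.0350421)/3 = 0.0015230
R(2,1) = (4·0.0012889 − 0.0099028) / 3 = -0.0015824
R(2,2) = (16·(-0.0015824) − 0.0015230) / 15 = -0.0017894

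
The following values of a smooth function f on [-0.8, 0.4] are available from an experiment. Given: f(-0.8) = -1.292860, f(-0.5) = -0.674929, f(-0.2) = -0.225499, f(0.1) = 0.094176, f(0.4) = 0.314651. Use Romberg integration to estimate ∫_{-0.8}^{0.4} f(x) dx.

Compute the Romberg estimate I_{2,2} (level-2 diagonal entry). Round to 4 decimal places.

I_{0,0} (trapezoid, 1 panel, h=1.2000): -0.586925
I_{1,0} (trapezoid, 2 panels, h=0.6000): -0.428762
I_{2,0} (trapezoid, 4 panels, h=0.3000): -0.388607
I_{1,1} = -0.428762 + (-0.428762 − (-0.586925))/3 = -0.376041
I_{2,1} = -0.388607 + (-0.388607 − (-0.428762))/3 = -0.375222
I_{2,2} = -0.375222 + (-0.375222 − (-0.376041))/15 = -0.375167

-0.3752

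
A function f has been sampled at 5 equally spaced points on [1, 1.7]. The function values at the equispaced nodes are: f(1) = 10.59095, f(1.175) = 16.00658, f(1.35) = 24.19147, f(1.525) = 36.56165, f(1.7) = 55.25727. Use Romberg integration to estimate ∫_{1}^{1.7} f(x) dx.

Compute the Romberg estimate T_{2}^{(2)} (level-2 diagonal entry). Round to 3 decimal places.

T_{0}^{(0)} (trapezoid, 1 panel, h=0.7000): 23.04688
T_{1}^{(0)} (trapezoid, 2 panels, h=0.3500): 19.99045
T_{2}^{(0)} (trapezoid, 4 panels, h=0.1750): 19.19467
T_{1}^{(1)} = 19.99045 + (19.99045 − 23.04688)/3 = 18.97164
T_{2}^{(1)} = 19.19467 + (19.19467 − 19.99045)/3 = 18.92941
T_{2}^{(2)} = 18.92941 + (18.92941 − 18.97164)/15 = 18.92659

18.927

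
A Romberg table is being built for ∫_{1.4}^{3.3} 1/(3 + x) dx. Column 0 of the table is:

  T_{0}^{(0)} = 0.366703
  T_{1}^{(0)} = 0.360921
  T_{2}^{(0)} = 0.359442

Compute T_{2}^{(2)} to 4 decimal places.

0.3589

Richardson extrapolation on the trapezoidal column (denominator 4−1=3):
T_{1}^{(1)} = 0.360921 + (0.360921 − 0.366703)/3 = 0.358994
T_{2}^{(1)} = (4·0.359442 − 0.360921) / 3 = 0.358949
T_{2}^{(2)} = (16·0.358949 − 0.358994) / 15 = 0.358946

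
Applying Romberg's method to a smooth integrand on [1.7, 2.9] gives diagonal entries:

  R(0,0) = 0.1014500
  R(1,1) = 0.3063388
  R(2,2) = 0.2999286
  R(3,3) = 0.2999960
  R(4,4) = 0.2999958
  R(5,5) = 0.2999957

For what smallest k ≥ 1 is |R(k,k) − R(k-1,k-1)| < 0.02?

|R(1,1) − R(0,0)| = 0.2048888 ≥ 0.02
|R(2,2) − R(1,1)| = 0.0064102 < 0.02

k = 2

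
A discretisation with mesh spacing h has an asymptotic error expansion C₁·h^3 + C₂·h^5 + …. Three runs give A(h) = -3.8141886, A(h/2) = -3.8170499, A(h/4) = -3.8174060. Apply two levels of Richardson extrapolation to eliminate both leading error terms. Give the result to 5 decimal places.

First eliminate the h^3 term (factor 2^3 = 8):
  B₁ = (8·(-3.8170499) − (-3.8141886))/7 = -3.8174587
  B₂ = (8·(-3.8174060) − (-3.8170499))/7 = -3.8174569
Then eliminate the h^5 term (factor 2^5 = 32):
  (32·(-3.8174569) − (-3.8174587))/31 = -3.8174568

-3.81746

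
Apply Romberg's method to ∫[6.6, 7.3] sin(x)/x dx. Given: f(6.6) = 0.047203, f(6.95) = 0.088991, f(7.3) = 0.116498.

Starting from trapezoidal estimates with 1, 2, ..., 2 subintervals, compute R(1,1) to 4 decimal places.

R(0,0) (trapezoid, 1 panel, h=0.7000): 0.057295
R(1,0) (trapezoid, 2 panels, h=0.3500): 0.059795
R(1,1) = 0.059795 + (0.059795 − 0.057295)/3 = 0.060628

0.0606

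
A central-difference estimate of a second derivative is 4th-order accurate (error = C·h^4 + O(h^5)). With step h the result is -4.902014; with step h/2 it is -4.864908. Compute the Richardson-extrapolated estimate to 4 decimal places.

-4.8624

The leading error scales as h^4; refining by a factor of 2 reduces it by 2^4 = 16.
Extrapolated value = (16·A(h/2) − A(h)) / (16 − 1)
= (16·(-4.864908) − (-4.902014)) / 15
= -72.936514 / 15 = -4.862434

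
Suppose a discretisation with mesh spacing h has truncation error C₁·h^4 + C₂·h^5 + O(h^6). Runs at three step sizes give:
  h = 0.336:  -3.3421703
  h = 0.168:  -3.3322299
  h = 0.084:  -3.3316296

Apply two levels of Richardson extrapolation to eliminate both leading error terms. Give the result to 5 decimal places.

First eliminate the h^4 term (factor 2^4 = 16):
  B₁ = (16·(-3.3322299) − (-3.3421703))/15 = -3.3315672
  B₂ = (16·(-3.3316296) − (-3.3322299))/15 = -3.3315896
Then eliminate the h^5 term (factor 2^5 = 32):
  (32·(-3.3315896) − (-3.3315672))/31 = -3.3315903

-3.33159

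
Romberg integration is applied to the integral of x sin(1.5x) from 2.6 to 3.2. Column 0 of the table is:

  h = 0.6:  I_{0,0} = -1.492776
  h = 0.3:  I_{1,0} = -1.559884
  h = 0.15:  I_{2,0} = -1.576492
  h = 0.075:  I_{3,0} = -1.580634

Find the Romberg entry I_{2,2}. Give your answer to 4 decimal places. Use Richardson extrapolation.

Richardson extrapolation on the trapezoidal column (denominator 4−1=3):
I_{1,1} = -1.559884 + (-1.559884 − (-1.492776))/3 = -1.582253
I_{2,1} = (4·(-1.576492) − (-1.559884)) / 3 = -1.582028
I_{2,2} = (16·(-1.582028) − (-1.582253)) / 15 = -1.582013

-1.5820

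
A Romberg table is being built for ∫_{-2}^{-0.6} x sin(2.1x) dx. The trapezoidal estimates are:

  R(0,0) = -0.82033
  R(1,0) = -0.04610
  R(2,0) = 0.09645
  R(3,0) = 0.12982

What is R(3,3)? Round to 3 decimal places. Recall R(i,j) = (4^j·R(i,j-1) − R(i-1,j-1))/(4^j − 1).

Richardson extrapolation on the trapezoidal column (denominator 4−1=3):
R(1,1) = -0.04610 + (-0.04610 − (-0.82033))/3 = 0.21198
R(2,1) = (4·0.09645 − (-0.04610)) / 3 = 0.14397
R(3,1) = 0.12982 + (0.12982 − 0.09645)/3 = 0.14094
R(2,2) = 0.14397 + (0.14397 − 0.21198)/15 = 0.13944
R(3,2) = (16·0.14094 − 0.14397) / 15 = 0.14074
R(3,3) = 0.14074 + (0.14074 − 0.13944)/63 = 0.14076
(Column j=1 coincides with Simpson's rule on the same nodes.)

0.141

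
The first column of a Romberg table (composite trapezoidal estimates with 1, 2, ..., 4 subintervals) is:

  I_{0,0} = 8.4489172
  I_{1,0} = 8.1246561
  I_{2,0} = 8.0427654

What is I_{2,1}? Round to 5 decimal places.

8.01547

Richardson extrapolation on the trapezoidal column (denominator 4−1=3):
I_{2,1} = 8.0427654 + (8.0427654 − 8.1246561)/3 = 8.0154685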